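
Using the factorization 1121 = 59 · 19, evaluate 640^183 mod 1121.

297

Mod 59: 640 ≡ 50; by Fermat, exponent reduces to 183 mod 58 = 9; 50^9 ≡ 2 (mod 59).
Mod 19: 640 ≡ 13; by Fermat, exponent reduces to 183 mod 18 = 3; 13^3 ≡ 12 (mod 19).
Combine by CRT: x ≡ 2 (mod 59), x ≡ 12 (mod 19) ⇒ x ≡ 297 (mod 1121).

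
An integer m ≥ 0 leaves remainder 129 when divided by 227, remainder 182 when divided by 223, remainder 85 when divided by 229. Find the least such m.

Combine the congruences pairwise.
From m ≡ 129 (mod 227) write m = 129 + 227t. Substituting into m ≡ 182 (mod 223) gives 227t ≡ 53 (mod 223), and since 4⁻¹ ≡ 56 (mod 223), t ≡ 69. Hence m ≡ 129 + 227·69 = 15792 (mod 50621).
From m ≡ 15792 (mod 50621) write m = 15792 + 50621t. Substituting into m ≡ 85 (mod 229) gives 50621t ≡ 94 (mod 229), and since 12⁻¹ ≡ 210 (mod 229), t ≡ 46. Hence m ≡ 15792 + 50621·46 = 2344358 (mod 11592209).

2344358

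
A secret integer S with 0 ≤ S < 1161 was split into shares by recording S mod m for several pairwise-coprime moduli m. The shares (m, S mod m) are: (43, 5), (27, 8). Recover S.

521

From S ≡ 5 (mod 43) write S = 5 + 43t. Substituting into S ≡ 8 (mod 27) gives 43t ≡ 3 (mod 27), and since 16⁻¹ ≡ 22 (mod 27), t ≡ 12. Hence S ≡ 5 + 43·12 = 521 (mod 1161).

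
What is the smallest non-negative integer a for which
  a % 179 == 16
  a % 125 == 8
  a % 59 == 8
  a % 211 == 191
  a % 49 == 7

6746133758

From a ≡ 16 (mod 179) write a = 16 + 179t. Substituting into a ≡ 8 (mod 125) gives 179t ≡ 117 (mod 125), and since 54⁻¹ ≡ 44 (mod 125), t ≡ 23. Hence a ≡ 16 + 179·23 = 4133 (mod 22375).
From a ≡ 4133 (mod 22375) write a = 4133 + 22375t. Substituting into a ≡ 8 (mod 59) gives 22375t ≡ 5 (mod 59), and since 14⁻¹ ≡ 38 (mod 59), t ≡ 13. Hence a ≡ 4133 + 22375·13 = 295008 (mod 1320125).
From a ≡ 295008 (mod 1320125) write a = 295008 + 1320125t. Substituting into a ≡ 191 (mod 211) gives 1320125t ≡ 161 (mod 211), and since 109⁻¹ ≡ 151 (mod 211), t ≡ 46. Hence a ≡ 295008 + 1320125·46 = 61020758 (mod 278546375).
From a ≡ 61020758 (mod 278546375) write a = 61020758 + 278546375t. Substituting into a ≡ 7 (mod 49) gives 278546375t ≡ 27 (mod 49), and since 44⁻¹ ≡ 39 (mod 49), t ≡ 24. Hence a ≡ 61020758 + 278546375·24 = 6746133758 (mod 13648772375).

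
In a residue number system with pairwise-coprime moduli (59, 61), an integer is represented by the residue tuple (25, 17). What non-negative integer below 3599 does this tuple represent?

Combine the congruences pairwise.
From x ≡ 25 (mod 59) write x = 25 + 59t. Substituting into x ≡ 17 (mod 61) gives 59t ≡ 53 (mod 61), and since 59⁻¹ ≡ 30 (mod 61), t ≡ 4. Hence x ≡ 25 + 59·4 = 261 (mod 3599).

261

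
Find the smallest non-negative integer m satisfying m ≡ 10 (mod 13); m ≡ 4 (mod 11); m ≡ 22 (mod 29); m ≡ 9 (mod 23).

39868

The moduli are pairwise coprime; N = 13·11·29·23 = 95381.
N/13 = 7337; 7337 ≡ 5 (mod 13); 5·8 ≡ 1, so inverse 8.
N/11 = 8671; 8671 ≡ 3 (mod 11); 3·4 ≡ 1, so inverse 4.
N/29 = 3289; 3289 ≡ 12 (mod 29); 12·17 ≡ 1, so inverse 17.
N/23 = 4147; 4147 ≡ 7 (mod 23); 7·10 ≡ 1, so inverse 10.
m ≡ 10·7337·8 + 4·8671·4 + 22·3289·17 + 9·4147·10 = 2329012.
2329012 mod 95381 = 39868.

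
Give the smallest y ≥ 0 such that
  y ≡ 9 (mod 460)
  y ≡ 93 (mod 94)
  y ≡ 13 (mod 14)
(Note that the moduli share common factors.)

gcd(460, 94) = 2 and 2 | (93 − 9), so the pair is consistent; merging gives y ≡ 469 (mod 21620), where 21620 = lcm(460, 94).
gcd(21620, 14) = 2 and 2 | (13 − 469), so the pair is consistent; merging gives y ≡ 108569 (mod 151340), where 151340 = lcm(21620, 14).
The solution is unique modulo lcm(460, 94, 14) = 151340.

108569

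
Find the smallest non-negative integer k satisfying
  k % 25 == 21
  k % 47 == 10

621

Combine the congruences pairwise.
From k ≡ 21 (mod 25) write k = 21 + 25t. Substituting into k ≡ 10 (mod 47) gives 25t ≡ 36 (mod 47), and since 25⁻¹ ≡ 32 (mod 47), t ≡ 24. Hence k ≡ 21 + 25·24 = 621 (mod 1175).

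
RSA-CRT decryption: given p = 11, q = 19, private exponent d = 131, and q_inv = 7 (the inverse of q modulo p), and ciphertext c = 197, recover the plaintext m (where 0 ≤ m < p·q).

d_p = d mod (p−1) = 131 mod 10 = 1; d_q = d mod (q−1) = 5.
m₁ = c^(d_p) mod p: c ≡ 10 (mod 11), and 10^1 mod 11 = 10.
m₂ = c^(d_q) mod q: c ≡ 7 (mod 19), and 7^5 mod 19 = 11.
h = q_inv·(m₁ − m₂) mod p = 7·(10 − 11) mod 11 = 4.
m = m₂ + h·q = 11 + 4·19 = 87.

87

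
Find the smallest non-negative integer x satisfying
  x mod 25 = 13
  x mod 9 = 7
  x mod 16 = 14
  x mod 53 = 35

167038

From x ≡ 13 (mod 25) write x = 13 + 25t. Substituting into x ≡ 7 (mod 9) gives 25t ≡ 3 (mod 9), and since 7⁻¹ ≡ 4 (mod 9), t ≡ 3. Hence x ≡ 13 + 25·3 = 88 (mod 225).
From x ≡ 88 (mod 225) write x = 88 + 225t. Substituting into x ≡ 14 (mod 16) gives 225t ≡ 6 (mod 16), and since 1⁻¹ ≡ 1 (mod 16), t ≡ 6. Hence x ≡ 88 + 225·6 = 1438 (mod 3600).
From x ≡ 1438 (mod 3600) write x = 1438 + 3600t. Substituting into x ≡ 35 (mod 53) gives 3600t ≡ 28 (mod 53), and since 49⁻¹ ≡ 13 (mod 53), t ≡ 46. Hence x ≡ 1438 + 3600·46 = 167038 (mod 190800).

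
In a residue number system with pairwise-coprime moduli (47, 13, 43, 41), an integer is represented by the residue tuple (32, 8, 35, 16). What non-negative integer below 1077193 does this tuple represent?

62213

The moduli are pairwise coprime; N = 47·13·43·41 = 1077193.
N/47 = 22919; 22919 ≡ 30 (mod 47); 30·11 ≡ 1, so inverse 11.
N/13 = 82861; 82861 ≡ 12 (mod 13); 12·12 ≡ 1, so inverse 12.
N/43 = 25051; 25051 ≡ 25 (mod 43); 25·31 ≡ 1, so inverse 31.
N/41 = 26273; 26273 ≡ 33 (mod 41); 33·5 ≡ 1, so inverse 5.
x ≡ 32·22919·11 + 8·82861·12 + 35·25051·31 + 16·26273·5 = 45304319.
45304319 mod 1077193 = 62213.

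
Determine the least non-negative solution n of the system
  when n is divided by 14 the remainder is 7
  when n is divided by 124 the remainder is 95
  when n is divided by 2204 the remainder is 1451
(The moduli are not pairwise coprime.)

98427

gcd(14, 124) = 2 and 2 | (95 − 7), so the pair is consistent; merging gives n ≡ 343 (mod 868), where 868 = lcm(14, 124).
gcd(868, 2204) = 4 and 4 | (1451 − 343), so the pair is consistent; merging gives n ≡ 98427 (mod 478268), where 478268 = lcm(868, 2204).
The solution is unique modulo lcm(14, 124, 2204) = 478268.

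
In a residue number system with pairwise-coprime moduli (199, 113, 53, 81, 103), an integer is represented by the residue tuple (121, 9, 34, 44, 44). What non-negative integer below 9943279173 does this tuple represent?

The moduli are pairwise coprime; N = 199·113·53·81·103 = 9943279173.
N/199 = 49966227; 49966227 ≡ 113 (mod 199); 113·118 ≡ 1, so inverse 118.
N/113 = 87993621; 87993621 ≡ 69 (mod 113); 69·95 ≡ 1, so inverse 95.
N/53 = 187609041; 187609041 ≡ 12 (mod 53); 12·31 ≡ 1, so inverse 31.
N/81 = 122756533; 122756533 ≡ 61 (mod 81); 61·4 ≡ 1, so inverse 4.
N/103 = 96536691; 96536691 ≡ 44 (mod 103); 44·96 ≡ 1, so inverse 96.
x ≡ 121·49966227·118 + 9·87993621·95 + 34·187609041·31 + 44·122756533·4 + 44·96536691·96 = 1415768396867.
1415768396867 mod 9943279173 = 3822754301.

3822754301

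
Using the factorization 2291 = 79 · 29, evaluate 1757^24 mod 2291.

958

Mod 79: 1757 ≡ 19; 19^24 ≡ 10 (mod 79).
Mod 29: 1757 ≡ 17; 17^24 ≡ 1 (mod 29).
Combine by CRT: x ≡ 10 (mod 79), x ≡ 1 (mod 29) ⇒ x ≡ 958 (mod 2291).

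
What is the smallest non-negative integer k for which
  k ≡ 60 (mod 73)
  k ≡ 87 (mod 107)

4367

Combine the congruences pairwise.
From k ≡ 60 (mod 73) write k = 60 + 73t. Substituting into k ≡ 87 (mod 107) gives 73t ≡ 27 (mod 107), and since 73⁻¹ ≡ 22 (mod 107), t ≡ 59. Hence k ≡ 60 + 73·59 = 4367 (mod 7811).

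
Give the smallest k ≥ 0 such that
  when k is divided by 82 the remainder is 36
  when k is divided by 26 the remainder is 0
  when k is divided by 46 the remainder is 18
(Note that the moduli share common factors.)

21684

Combine the congruences pairwise.
gcd(82, 26) = 2 and 2 | (0 − 36), so the pair is consistent; merging gives k ≡ 364 (mod 1066), where 1066 = lcm(82, 26).
gcd(1066, 46) = 2 and 2 | (18 − 364), so the pair is consistent; merging gives k ≡ 21684 (mod 24518), where 24518 = lcm(1066, 46).
The solution is unique modulo lcm(82, 26, 46) = 24518.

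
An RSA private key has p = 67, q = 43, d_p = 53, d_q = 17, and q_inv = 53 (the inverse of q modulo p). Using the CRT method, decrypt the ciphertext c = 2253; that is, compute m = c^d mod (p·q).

539

m₁ = c^(d_p) mod p: c ≡ 42 (mod 67), and 42^53 mod 67 = 3.
m₂ = c^(d_q) mod q: c ≡ 17 (mod 43), and 17^17 mod 43 = 23.
h = q_inv·(m₁ − m₂) mod p = 53·(3 − 23) mod 67 = 12.
m = m₂ + h·q = 23 + 12·43 = 539.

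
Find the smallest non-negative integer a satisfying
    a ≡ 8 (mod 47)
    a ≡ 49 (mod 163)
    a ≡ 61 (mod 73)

From a ≡ 8 (mod 47) write a = 8 + 47t. Substituting into a ≡ 49 (mod 163) gives 47t ≡ 41 (mod 163), and since 47⁻¹ ≡ 111 (mod 163), t ≡ 150. Hence a ≡ 8 + 47·150 = 7058 (mod 7661).
From a ≡ 7058 (mod 7661) write a = 7058 + 7661t. Substituting into a ≡ 61 (mod 73) gives 7661t ≡ 11 (mod 73), and since 69⁻¹ ≡ 18 (mod 73), t ≡ 52. Hence a ≡ 7058 + 7661·52 = 405430 (mod 559253).

405430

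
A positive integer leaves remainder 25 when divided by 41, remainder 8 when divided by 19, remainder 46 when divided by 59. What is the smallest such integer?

The moduli are pairwise coprime; M = 41·19·59 = 45961.
M/41 = 1121; 1121 ≡ 14 (mod 41); 14·3 ≡ 1, so inverse 3.
M/19 = 2419; 2419 ≡ 6 (mod 19); 6·16 ≡ 1, so inverse 16.
M/59 = 779; 779 ≡ 12 (mod 59); 12·5 ≡ 1, so inverse 5.
n ≡ 25·1121·3 + 8·2419·16 + 46·779·5 = 572877.
572877 mod 45961 = 21345.

21345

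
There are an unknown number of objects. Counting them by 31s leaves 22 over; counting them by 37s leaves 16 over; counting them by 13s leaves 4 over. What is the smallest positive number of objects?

From N ≡ 22 (mod 31) write N = 22 + 31t. Substituting into N ≡ 16 (mod 37) gives 31t ≡ 31 (mod 37), and since 31⁻¹ ≡ 6 (mod 37), t ≡ 1. Hence N ≡ 22 + 31·1 = 53 (mod 1147).
From N ≡ 53 (mod 1147) write N = 53 + 1147t. Substituting into N ≡ 4 (mod 13) gives 1147t ≡ 3 (mod 13), and since 3⁻¹ ≡ 9 (mod 13), t ≡ 1. Hence N ≡ 53 + 1147·1 = 1200 (mod 14911).

1200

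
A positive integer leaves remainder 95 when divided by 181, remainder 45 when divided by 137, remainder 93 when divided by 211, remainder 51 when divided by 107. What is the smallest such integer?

89249928

The moduli are pairwise coprime; N = 181·137·211·107 = 559841869.
N/181 = 3093049; 3093049 ≡ 121 (mod 181); 121·3 ≡ 1, so inverse 3.
N/137 = 4086437; 4086437 ≡ 1 (mod 137), inverse 1.
N/211 = 2653279; 2653279 ≡ 165 (mod 211); 165·133 ≡ 1, so inverse 133.
N/107 = 5232167; 5232167 ≡ 81 (mod 107); 81·37 ≡ 1, so inverse 37.
m ≡ 95·3093049·3 + 45·4086437·1 + 93·2653279·133 + 51·5232167·37 = 43756915710.
43756915710 mod 559841869 = 89249928.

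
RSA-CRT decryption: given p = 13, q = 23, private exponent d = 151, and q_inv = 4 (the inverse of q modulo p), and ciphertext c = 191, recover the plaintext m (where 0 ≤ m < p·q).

d_p = d mod (p−1) = 151 mod 12 = 7; d_q = d mod (q−1) = 19.
m₁ = c^(d_p) mod p: c ≡ 9 (mod 13), and 9^7 mod 13 = 9.
m₂ = c^(d_q) mod q: c ≡ 7 (mod 23), and 7^19 mod 23 = 11.
h = q_inv·(m₁ − m₂) mod p = 4·(9 − 11) mod 13 = 5.
m = m₂ + h·q = 11 + 5·23 = 126.

126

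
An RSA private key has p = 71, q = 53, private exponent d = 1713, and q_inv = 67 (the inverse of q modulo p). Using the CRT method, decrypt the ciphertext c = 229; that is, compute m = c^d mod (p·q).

d_p = d mod (p−1) = 1713 mod 70 = 33; d_q = d mod (q−1) = 49.
m₁ = c^(d_p) mod p: c ≡ 16 (mod 71), and 16^33 mod 71 = 38.
m₂ = c^(d_q) mod q: c ≡ 17 (mod 53), and 17^49 mod 53 = 43.
h = q_inv·(m₁ − m₂) mod p = 67·(38 − 43) mod 71 = 20.
m = m₂ + h·q = 43 + 20·53 = 1103.

1103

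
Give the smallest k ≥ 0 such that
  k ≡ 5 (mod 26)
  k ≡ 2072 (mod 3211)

5283

gcd(26, 3211) = 13 and 13 | (2072 − 5), so the pair is consistent; merging gives k ≡ 5283 (mod 6422), where 6422 = lcm(26, 3211).
The solution is unique modulo lcm(26, 3211) = 6422.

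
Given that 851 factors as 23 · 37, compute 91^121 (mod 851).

183

Mod 23: 91 ≡ 22; by Fermat, exponent reduces to 121 mod 22 = 11; 22^11 ≡ 22 (mod 23).
Mod 37: 91 ≡ 17; by Fermat, exponent reduces to 121 mod 36 = 13; 17^13 ≡ 35 (mod 37).
Combine by CRT: x ≡ 22 (mod 23), x ≡ 35 (mod 37) ⇒ x ≡ 183 (mod 851).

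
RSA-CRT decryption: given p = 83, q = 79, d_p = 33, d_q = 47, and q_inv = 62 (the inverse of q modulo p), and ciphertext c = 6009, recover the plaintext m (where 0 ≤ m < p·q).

3762

m₁ = c^(d_p) mod p: c ≡ 33 (mod 83), and 33^33 mod 83 = 27.
m₂ = c^(d_q) mod q: c ≡ 5 (mod 79), and 5^47 mod 79 = 49.
h = q_inv·(m₁ − m₂) mod p = 62·(27 − 49) mod 83 = 47.
m = m₂ + h·q = 49 + 47·79 = 3762.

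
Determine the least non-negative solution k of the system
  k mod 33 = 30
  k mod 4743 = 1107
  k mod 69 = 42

81738

gcd(33, 4743) = 3 and 3 | (1107 − 30), so the pair is consistent; merging gives k ≡ 29565 (mod 52173), where 52173 = lcm(33, 4743).
gcd(52173, 69) = 3 and 3 | (42 − 29565), so the pair is consistent; merging gives k ≡ 81738 (mod 1199979), where 1199979 = lcm(52173, 69).
The solution is unique modulo lcm(33, 4743, 69) = 1199979.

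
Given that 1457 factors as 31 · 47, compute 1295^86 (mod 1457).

Mod 31: 1295 ≡ 24; by Fermat, exponent reduces to 86 mod 30 = 26; 24^26 ≡ 20 (mod 31).
Mod 47: 1295 ≡ 26; by Fermat, exponent reduces to 86 mod 46 = 40; 26^40 ≡ 12 (mod 47).
Combine by CRT: x ≡ 20 (mod 31), x ≡ 12 (mod 47) ⇒ x ≡ 764 (mod 1457).

764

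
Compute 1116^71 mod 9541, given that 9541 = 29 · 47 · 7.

Mod 29: 1116 ≡ 14; by Fermat, exponent reduces to 71 mod 28 = 15; 14^15 ≡ 15 (mod 29).
Mod 47: 1116 ≡ 35; by Fermat, exponent reduces to 71 mod 46 = 25; 35^25 ≡ 44 (mod 47).
Mod 7: 1116 ≡ 3; by Fermat, exponent reduces to 71 mod 6 = 5; 3^5 ≡ 5 (mod 7).
Combine by CRT: x ≡ 15 (mod 29), x ≡ 44 (mod 47), x ≡ 5 (mod 7) ⇒ x ≡ 2770 (mod 9541).

2770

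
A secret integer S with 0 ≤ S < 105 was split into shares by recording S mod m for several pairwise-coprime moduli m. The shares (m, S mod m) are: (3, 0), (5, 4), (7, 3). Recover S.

From S ≡ 0 (mod 3) write S = 0 + 3t. Substituting into S ≡ 4 (mod 5) gives 3t ≡ 4 (mod 5), and since 3⁻¹ ≡ 2 (mod 5), t ≡ 3. Hence S ≡ 0 + 3·3 = 9 (mod 15).
From S ≡ 9 (mod 15) write S = 9 + 15t. Substituting into S ≡ 3 (mod 7) gives 15t ≡ 1 (mod 7), and since 1⁻¹ ≡ 1 (mod 7), t ≡ 1. Hence S ≡ 9 + 15·1 = 24 (mod 105).

24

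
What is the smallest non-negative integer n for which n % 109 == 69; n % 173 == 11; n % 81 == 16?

9007

The moduli are pairwise coprime; M = 109·173·81 = 1527417.
M/109 = 14013; 14013 ≡ 61 (mod 109); 61·84 ≡ 1, so inverse 84.
M/173 = 8829; 8829 ≡ 6 (mod 173); 6·29 ≡ 1, so inverse 29.
M/81 = 18857; 18857 ≡ 65 (mod 81); 65·5 ≡ 1, so inverse 5.
n ≡ 69·14013·84 + 11·8829·29 + 16·18857·5 = 85544359.
85544359 mod 1527417 = 9007.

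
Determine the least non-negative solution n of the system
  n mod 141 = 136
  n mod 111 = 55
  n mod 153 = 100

151570

gcd(141, 111) = 3 and 3 | (55 − 136), so the pair is consistent; merging gives n ≡ 277 (mod 5217), where 5217 = lcm(141, 111).
gcd(5217, 153) = 3 and 3 | (100 − 277), so the pair is consistent; merging gives n ≡ 151570 (mod 266067), where 266067 = lcm(5217, 153).
The solution is unique modulo lcm(141, 111, 153) = 266067.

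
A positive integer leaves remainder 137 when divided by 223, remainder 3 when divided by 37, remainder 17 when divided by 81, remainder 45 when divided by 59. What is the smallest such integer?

15011828

Combine the congruences pairwise.
From N ≡ 137 (mod 223) write N = 137 + 223t. Substituting into N ≡ 3 (mod 37) gives 223t ≡ 14 (mod 37), and since 1⁻¹ ≡ 1 (mod 37), t ≡ 14. Hence N ≡ 137 + 223·14 = 3259 (mod 8251).
From N ≡ 3259 (mod 8251) write N = 3259 + 8251t. Substituting into N ≡ 17 (mod 81) gives 8251t ≡ 79 (mod 81), and since 70⁻¹ ≡ 22 (mod 81), t ≡ 37. Hence N ≡ 3259 + 8251·37 = 308546 (mod 668331).
From N ≡ 308546 (mod 668331) write N = 308546 + 668331t. Substituting into N ≡ 45 (mod 59) gives 668331t ≡ 10 (mod 59), and since 38⁻¹ ≡ 14 (mod 59), t ≡ 22. Hence N ≡ 308546 + 668331·22 = 15011828 (mod 39431529).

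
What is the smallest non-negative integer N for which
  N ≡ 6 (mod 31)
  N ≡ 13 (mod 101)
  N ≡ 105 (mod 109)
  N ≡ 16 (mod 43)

The moduli are pairwise coprime; M = 31·101·109·43 = 14674997.
M/31 = 473387; 473387 ≡ 17 (mod 31); 17·11 ≡ 1, so inverse 11.
M/101 = 145297; 145297 ≡ 59 (mod 101); 59·12 ≡ 1, so inverse 12.
M/109 = 134633; 134633 ≡ 18 (mod 109); 18·103 ≡ 1, so inverse 103.
M/43 = 341279; 341279 ≡ 31 (mod 43); 31·25 ≡ 1, so inverse 25.
N ≡ 6·473387·11 + 13·145297·12 + 105·134633·103 + 16·341279·25 = 1646477369.
1646477369 mod 14674997 = 2877705.

2877705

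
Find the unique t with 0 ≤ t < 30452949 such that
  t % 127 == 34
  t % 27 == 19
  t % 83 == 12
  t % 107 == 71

15932692

Combine the congruences pairwise.
From t ≡ 34 (mod 127) write t = 34 + 127s. Substituting into t ≡ 19 (mod 27) gives 127s ≡ 12 (mod 27), and since 19⁻¹ ≡ 10 (mod 27), s ≡ 12. Hence t ≡ 34 + 127·12 = 1558 (mod 3429).
From t ≡ 1558 (mod 3429) write t = 1558 + 3429s. Substituting into t ≡ 12 (mod 83) gives 3429s ≡ 31 (mod 83), and since 26⁻¹ ≡ 16 (mod 83), s ≡ 81. Hence t ≡ 1558 + 3429·81 = 279307 (mod 284607).
From t ≡ 279307 (mod 284607) write t = 279307 + 284607s. Substituting into t ≡ 71 (mod 107) gives 284607s ≡ 34 (mod 107), and since 94⁻¹ ≡ 74 (mod 107), s ≡ 55. Hence t ≡ 279307 + 284607·55 = 15932692 (mod 30452949).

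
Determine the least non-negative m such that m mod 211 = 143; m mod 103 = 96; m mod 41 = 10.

37279

From m ≡ 143 (mod 211) write m = 143 + 211t. Substituting into m ≡ 96 (mod 103) gives 211t ≡ 56 (mod 103), and since 5⁻¹ ≡ 62 (mod 103), t ≡ 73. Hence m ≡ 143 + 211·73 = 15546 (mod 21733).
From m ≡ 15546 (mod 21733) write m = 15546 + 21733t. Substituting into m ≡ 10 (mod 41) gives 21733t ≡ 3 (mod 41), and since 3⁻¹ ≡ 14 (mod 41), t ≡ 1. Hence m ≡ 15546 + 21733·1 = 37279 (mod 891053).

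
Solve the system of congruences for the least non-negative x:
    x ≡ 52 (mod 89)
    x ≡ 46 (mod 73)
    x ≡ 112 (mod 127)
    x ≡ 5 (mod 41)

21890848

The moduli are pairwise coprime; N = 89·73·127·41 = 33829879.
N/89 = 380111; 380111 ≡ 81 (mod 89); 81·11 ≡ 1, so inverse 11.
N/73 = 463423; 463423 ≡ 19 (mod 73); 19·50 ≡ 1, so inverse 50.
N/127 = 266377; 266377 ≡ 58 (mod 127); 58·46 ≡ 1, so inverse 46.
N/41 = 825119; 825119 ≡ 35 (mod 41); 35·34 ≡ 1, so inverse 34.
x ≡ 52·380111·11 + 46·463423·50 + 112·266377·46 + 5·825119·34 = 2795940926.
2795940926 mod 33829879 = 21890848.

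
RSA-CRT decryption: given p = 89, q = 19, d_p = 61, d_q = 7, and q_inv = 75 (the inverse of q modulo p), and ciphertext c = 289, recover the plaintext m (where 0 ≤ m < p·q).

m₁ = c^(d_p) mod p: c ≡ 22 (mod 89), and 22^61 mod 89 = 44.
m₂ = c^(d_q) mod q: c ≡ 4 (mod 19), and 4^7 mod 19 = 6.
h = q_inv·(m₁ − m₂) mod p = 75·(44 − 6) mod 89 = 2.
m = m₂ + h·q = 6 + 2·19 = 44.

44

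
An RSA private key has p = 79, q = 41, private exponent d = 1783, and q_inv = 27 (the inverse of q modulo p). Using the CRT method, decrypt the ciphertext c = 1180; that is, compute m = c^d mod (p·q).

d_p = d mod (p−1) = 1783 mod 78 = 67; d_q = d mod (q−1) = 23.
m₁ = c^(d_p) mod p: c ≡ 74 (mod 79), and 74^67 mod 79 = 47.
m₂ = c^(d_q) mod q: c ≡ 32 (mod 41), and 32^23 mod 41 = 9.
h = q_inv·(m₁ − m₂) mod p = 27·(47 − 9) mod 79 = 78.
m = m₂ + h·q = 9 + 78·41 = 3207.

3207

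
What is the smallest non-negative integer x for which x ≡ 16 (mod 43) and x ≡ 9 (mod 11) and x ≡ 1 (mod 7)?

2682

The moduli are pairwise coprime; N = 43·11·7 = 3311.
N/43 = 77; 77 ≡ 34 (mod 43); 34·19 ≡ 1, so inverse 19.
N/11 = 301; 301 ≡ 4 (mod 11); 4·3 ≡ 1, so inverse 3.
N/7 = 473; 473 ≡ 4 (mod 7); 4·2 ≡ 1, so inverse 2.
x ≡ 16·77·19 + 9·301·3 + 1·473·2 = 32481.
32481 mod 3311 = 2682.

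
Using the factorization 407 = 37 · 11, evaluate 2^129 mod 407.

Mod 37: 2 ≡ 2; by Fermat, exponent reduces to 129 mod 36 = 21; 2^21 ≡ 29 (mod 37).
Mod 11: 2 ≡ 2; by Fermat, exponent reduces to 129 mod 10 = 9; 2^9 ≡ 6 (mod 11).
Combine by CRT: x ≡ 29 (mod 37), x ≡ 6 (mod 11) ⇒ x ≡ 325 (mod 407).

325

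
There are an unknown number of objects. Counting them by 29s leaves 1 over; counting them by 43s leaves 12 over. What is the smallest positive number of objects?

Combine the congruences pairwise.
From N ≡ 1 (mod 29) write N = 1 + 29t. Substituting into N ≡ 12 (mod 43) gives 29t ≡ 11 (mod 43), and since 29⁻¹ ≡ 3 (mod 43), t ≡ 33. Hence N ≡ 1 + 29·33 = 958 (mod 1247).

958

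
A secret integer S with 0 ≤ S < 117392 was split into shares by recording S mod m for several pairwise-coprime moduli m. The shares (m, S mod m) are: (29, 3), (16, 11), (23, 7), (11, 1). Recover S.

37819

Combine the congruences pairwise.
From S ≡ 3 (mod 29) write S = 3 + 29t. Substituting into S ≡ 11 (mod 16) gives 29t ≡ 8 (mod 16), and since 13⁻¹ ≡ 5 (mod 16), t ≡ 8. Hence S ≡ 3 + 29·8 = 235 (mod 464).
From S ≡ 235 (mod 464) write S = 235 + 464t. Substituting into S ≡ 7 (mod 23) gives 464t ≡ 2 (mod 23), and since 4⁻¹ ≡ 6 (mod 23), t ≡ 12. Hence S ≡ 235 + 464·12 = 5803 (mod 10672).
From S ≡ 5803 (mod 10672) write S = 5803 + 10672t. Substituting into S ≡ 1 (mod 11) gives 10672t ≡ 6 (mod 11), and since 2⁻¹ ≡ 6 (mod 11), t ≡ 3. Hence S ≡ 5803 + 10672·3 = 37819 (mod 117392).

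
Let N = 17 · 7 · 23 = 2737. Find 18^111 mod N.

Mod 17: 18 ≡ 1; by Fermat, exponent reduces to 111 mod 16 = 15; 1^15 ≡ 1 (mod 17).
Mod 7: 18 ≡ 4; by Fermat, exponent reduces to 111 mod 6 = 3; 4^3 ≡ 1 (mod 7).
Mod 23: 18 ≡ 18; by Fermat, exponent reduces to 111 mod 22 = 1; 18^1 ≡ 18 (mod 23).
Combine by CRT: x ≡ 1 (mod 17), x ≡ 1 (mod 7), x ≡ 18 (mod 23) ⇒ x ≡ 1191 (mod 2737).

1191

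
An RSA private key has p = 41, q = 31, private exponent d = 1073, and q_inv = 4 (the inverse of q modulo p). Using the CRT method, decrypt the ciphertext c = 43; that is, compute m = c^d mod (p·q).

115

d_p = d mod (p−1) = 1073 mod 40 = 33; d_q = d mod (q−1) = 23.
m₁ = c^(d_p) mod p: c ≡ 2 (mod 41), and 2^33 mod 41 = 33.
m₂ = c^(d_q) mod q: c ≡ 12 (mod 31), and 12^23 mod 31 = 22.
h = q_inv·(m₁ − m₂) mod p = 4·(33 − 22) mod 41 = 3.
m = m₂ + h·q = 22 + 3·31 = 115.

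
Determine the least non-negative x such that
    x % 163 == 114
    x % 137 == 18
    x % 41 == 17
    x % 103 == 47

The moduli are pairwise coprime; N = 163·137·41·103 = 94303813.
N/163 = 578551; 578551 ≡ 64 (mod 163); 64·135 ≡ 1, so inverse 135.
N/137 = 688349; 688349 ≡ 61 (mod 137); 61·9 ≡ 1, so inverse 9.
N/41 = 2300093; 2300093 ≡ 34 (mod 41); 34·35 ≡ 1, so inverse 35.
N/103 = 915571; 915571 ≡ 4 (mod 103); 4·26 ≡ 1, so inverse 26.
x ≡ 114·578551·135 + 18·688349·9 + 17·2300093·35 + 47·915571·26 = 11502795525.
11502795525 mod 94303813 = 92034152.

92034152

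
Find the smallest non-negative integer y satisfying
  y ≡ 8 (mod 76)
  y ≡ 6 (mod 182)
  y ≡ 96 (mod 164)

165080

gcd(76, 182) = 2 and 2 | (6 − 8), so the pair is consistent; merging gives y ≡ 6012 (mod 6916), where 6916 = lcm(76, 182).
gcd(6916, 164) = 4 and 4 | (96 − 6012), so the pair is consistent; merging gives y ≡ 165080 (mod 283556), where 283556 = lcm(6916, 164).
The solution is unique modulo lcm(76, 182, 164) = 283556.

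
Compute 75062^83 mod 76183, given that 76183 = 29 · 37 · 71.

Mod 29: 75062 ≡ 10; by Fermat, exponent reduces to 83 mod 28 = 27; 10^27 ≡ 3 (mod 29).
Mod 37: 75062 ≡ 26; by Fermat, exponent reduces to 83 mod 36 = 11; 26^11 ≡ 10 (mod 37).
Mod 71: 75062 ≡ 15; by Fermat, exponent reduces to 83 mod 70 = 13; 15^13 ≡ 49 (mod 71).
Combine by CRT: x ≡ 3 (mod 29), x ≡ 10 (mod 37), x ≡ 49 (mod 71) ⇒ x ≡ 3599 (mod 76183).

3599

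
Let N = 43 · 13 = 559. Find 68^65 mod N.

Mod 43: 68 ≡ 25; by Fermat, exponent reduces to 65 mod 42 = 23; 25^23 ≡ 23 (mod 43).
Mod 13: 68 ≡ 3; by Fermat, exponent reduces to 65 mod 12 = 5; 3^5 ≡ 9 (mod 13).
Combine by CRT: x ≡ 23 (mod 43), x ≡ 9 (mod 13) ⇒ x ≡ 152 (mod 559).

152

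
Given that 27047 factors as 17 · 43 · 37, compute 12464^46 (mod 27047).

20861

Mod 17: 12464 ≡ 3; by Fermat, exponent reduces to 46 mod 16 = 14; 3^14 ≡ 2 (mod 17).
Mod 43: 12464 ≡ 37; by Fermat, exponent reduces to 46 mod 42 = 4; 37^4 ≡ 6 (mod 43).
Mod 37: 12464 ≡ 32; by Fermat, exponent reduces to 46 mod 36 = 10; 32^10 ≡ 30 (mod 37).
Combine by CRT: x ≡ 2 (mod 17), x ≡ 6 (mod 43), x ≡ 30 (mod 37) ⇒ x ≡ 20861 (mod 27047).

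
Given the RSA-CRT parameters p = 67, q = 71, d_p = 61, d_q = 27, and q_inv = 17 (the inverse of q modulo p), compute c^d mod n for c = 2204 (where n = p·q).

2392

m₁ = c^(d_p) mod p: c ≡ 60 (mod 67), and 60^61 mod 67 = 47.
m₂ = c^(d_q) mod q: c ≡ 3 (mod 71), and 3^27 mod 71 = 49.
h = q_inv·(m₁ − m₂) mod p = 17·(47 − 49) mod 67 = 33.
m = m₂ + h·q = 49 + 33·71 = 2392.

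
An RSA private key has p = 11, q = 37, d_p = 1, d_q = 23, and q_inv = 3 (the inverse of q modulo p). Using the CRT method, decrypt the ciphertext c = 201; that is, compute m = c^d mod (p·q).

366

m₁ = c^(d_p) mod p: c ≡ 3 (mod 11), and 3^1 mod 11 = 3.
m₂ = c^(d_q) mod q: c ≡ 16 (mod 37), and 16^23 mod 37 = 33.
h = q_inv·(m₁ − m₂) mod p = 3·(3 − 33) mod 11 = 9.
m = m₂ + h·q = 33 + 9·37 = 366.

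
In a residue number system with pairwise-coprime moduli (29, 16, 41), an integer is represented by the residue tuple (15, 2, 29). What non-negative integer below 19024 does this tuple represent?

The moduli are pairwise coprime; N = 29·16·41 = 19024.
N/29 = 656; 656 ≡ 18 (mod 29); 18·21 ≡ 1, so inverse 21.
N/16 = 1189; 1189 ≡ 5 (mod 16); 5·13 ≡ 1, so inverse 13.
N/41 = 464; 464 ≡ 13 (mod 41); 13·19 ≡ 1, so inverse 19.
x ≡ 15·656·21 + 2·1189·13 + 29·464·19 = 493218.
493218 mod 19024 = 17618.

17618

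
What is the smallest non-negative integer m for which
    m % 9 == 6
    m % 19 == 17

150

Combine the congruences pairwise.
From m ≡ 6 (mod 9) write m = 6 + 9t. Substituting into m ≡ 17 (mod 19) gives 9t ≡ 11 (mod 19), and since 9⁻¹ ≡ 17 (mod 19), t ≡ 16. Hence m ≡ 6 + 9·16 = 150 (mod 171).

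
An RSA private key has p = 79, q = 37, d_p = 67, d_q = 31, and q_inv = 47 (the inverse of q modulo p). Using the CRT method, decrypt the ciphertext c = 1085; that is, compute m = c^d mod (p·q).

m₁ = c^(d_p) mod p: c ≡ 58 (mod 79), and 58^67 mod 79 = 33.
m₂ = c^(d_q) mod q: c ≡ 12 (mod 37), and 12^31 mod 37 = 16.
h = q_inv·(m₁ − m₂) mod p = 47·(33 − 16) mod 79 = 9.
m = m₂ + h·q = 16 + 9·37 = 349.

349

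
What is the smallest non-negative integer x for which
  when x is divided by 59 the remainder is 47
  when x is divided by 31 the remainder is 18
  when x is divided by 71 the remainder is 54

127428

From x ≡ 47 (mod 59) write x = 47 + 59t. Substituting into x ≡ 18 (mod 31) gives 59t ≡ 2 (mod 31), and since 28⁻¹ ≡ 10 (mod 31), t ≡ 20. Hence x ≡ 47 + 59·20 = 1227 (mod 1829).
From x ≡ 1227 (mod 1829) write x = 1227 + 1829t. Substituting into x ≡ 54 (mod 71) gives 1829t ≡ 34 (mod 71), and since 54⁻¹ ≡ 25 (mod 71), t ≡ 69. Hence x ≡ 1227 + 1829·69 = 127428 (mod 129859).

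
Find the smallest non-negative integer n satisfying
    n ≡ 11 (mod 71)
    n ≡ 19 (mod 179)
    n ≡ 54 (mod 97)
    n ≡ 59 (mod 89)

From n ≡ 11 (mod 71) write n = 11 + 71t. Substituting into n ≡ 19 (mod 179) gives 71t ≡ 8 (mod 179), and since 71⁻¹ ≡ 58 (mod 179), t ≡ 106. Hence n ≡ 11 + 71·106 = 7537 (mod 12709).
From n ≡ 7537 (mod 12709) write n = 7537 + 12709t. Substituting into n ≡ 54 (mod 97) gives 12709t ≡ 83 (mod 97), and since 2⁻¹ ≡ 49 (mod 97), t ≡ 90. Hence n ≡ 7537 + 12709·90 = 1151347 (mod 1232773).
From n ≡ 1151347 (mod 1232773) write n = 1151347 + 1232773t. Substituting into n ≡ 59 (mod 89) gives 1232773t ≡ 16 (mod 89), and since 34⁻¹ ≡ 55 (mod 89), t ≡ 79. Hence n ≡ 1151347 + 1232773·79 = 98540414 (mod 109716797).

98540414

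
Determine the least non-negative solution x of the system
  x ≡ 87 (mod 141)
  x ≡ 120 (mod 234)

7842

gcd(141, 234) = 3 and 3 | (120 − 87), so the pair is consistent; merging gives x ≡ 7842 (mod 10998), where 10998 = lcm(141, 234).
The solution is unique modulo lcm(141, 234) = 10998.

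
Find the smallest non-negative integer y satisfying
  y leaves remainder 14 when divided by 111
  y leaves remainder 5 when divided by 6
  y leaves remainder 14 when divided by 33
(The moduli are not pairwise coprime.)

1235

gcd(111, 6) = 3 and 3 | (5 − 14), so the pair is consistent; merging gives y ≡ 125 (mod 222), where 222 = lcm(111, 6).
gcd(222, 33) = 3 and 3 | (14 − 125), so the pair is consistent; merging gives y ≡ 1235 (mod 2442), where 2442 = lcm(222, 33).
The solution is unique modulo lcm(111, 6, 33) = 2442.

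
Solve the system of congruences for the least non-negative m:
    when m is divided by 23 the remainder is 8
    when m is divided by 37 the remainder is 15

422

From m ≡ 8 (mod 23) write m = 8 + 23t. Substituting into m ≡ 15 (mod 37) gives 23t ≡ 7 (mod 37), and since 23⁻¹ ≡ 29 (mod 37), t ≡ 18. Hence m ≡ 8 + 23·18 = 422 (mod 851).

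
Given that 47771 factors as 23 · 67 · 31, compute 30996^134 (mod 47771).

20189

Mod 23: 30996 ≡ 15; by Fermat, exponent reduces to 134 mod 22 = 2; 15^2 ≡ 18 (mod 23).
Mod 67: 30996 ≡ 42; by Fermat, exponent reduces to 134 mod 66 = 2; 42^2 ≡ 22 (mod 67).
Mod 31: 30996 ≡ 27; by Fermat, exponent reduces to 134 mod 30 = 14; 27^14 ≡ 8 (mod 31).
Combine by CRT: x ≡ 18 (mod 23), x ≡ 22 (mod 67), x ≡ 8 (mod 31) ⇒ x ≡ 20189 (mod 47771).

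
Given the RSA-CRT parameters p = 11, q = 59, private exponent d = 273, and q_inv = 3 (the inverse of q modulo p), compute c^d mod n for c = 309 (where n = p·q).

d_p = d mod (p−1) = 273 mod 10 = 3; d_q = d mod (q−1) = 41.
m₁ = c^(d_p) mod p: c ≡ 1 (mod 11), and 1^3 mod 11 = 1.
m₂ = c^(d_q) mod q: c ≡ 14 (mod 59), and 14^41 mod 59 = 11.
h = q_inv·(m₁ − m₂) mod p = 3·(1 − 11) mod 11 = 3.
m = m₂ + h·q = 11 + 3·59 = 188.

188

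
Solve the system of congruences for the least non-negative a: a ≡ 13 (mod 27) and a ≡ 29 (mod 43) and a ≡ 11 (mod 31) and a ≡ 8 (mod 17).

40621

The moduli are pairwise coprime; N = 27·43·31·17 = 611847.
N/27 = 22661; 22661 ≡ 8 (mod 27); 8·17 ≡ 1, so inverse 17.
N/43 = 14229; 14229 ≡ 39 (mod 43); 39·32 ≡ 1, so inverse 32.
N/31 = 19737; 19737 ≡ 21 (mod 31); 21·3 ≡ 1, so inverse 3.
N/17 = 35991; 35991 ≡ 2 (mod 17); 2·9 ≡ 1, so inverse 9.
a ≡ 13·22661·17 + 29·14229·32 + 11·19737·3 + 8·35991·9 = 21455266.
21455266 mod 611847 = 40621.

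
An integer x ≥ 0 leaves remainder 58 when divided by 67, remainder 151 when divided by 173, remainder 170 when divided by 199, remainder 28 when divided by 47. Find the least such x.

The moduli are pairwise coprime; N = 67·173·199·47 = 108410623.
N/67 = 1618069; 1618069 ≡ 19 (mod 67); 19·60 ≡ 1, so inverse 60.
N/173 = 626651; 626651 ≡ 45 (mod 173); 45·50 ≡ 1, so inverse 50.
N/199 = 544777; 544777 ≡ 114 (mod 199); 114·103 ≡ 1, so inverse 103.
N/47 = 2306609; 2306609 ≡ 37 (mod 47); 37·14 ≡ 1, so inverse 14.
x ≡ 58·1618069·60 + 151·626651·50 + 170·544777·103 + 28·2306609·14 = 20805331168.
20805331168 mod 108410623 = 98902175.

98902175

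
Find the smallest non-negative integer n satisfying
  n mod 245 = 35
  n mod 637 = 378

1015

Combine the congruences pairwise.
gcd(245, 637) = 49 and 49 | (378 − 35), so the pair is consistent; merging gives n ≡ 1015 (mod 3185), where 3185 = lcm(245, 637).
The solution is unique modulo lcm(245, 637) = 3185.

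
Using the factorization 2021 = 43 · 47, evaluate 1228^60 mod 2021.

815

Mod 43: 1228 ≡ 24; by Fermat, exponent reduces to 60 mod 42 = 18; 24^18 ≡ 41 (mod 43).
Mod 47: 1228 ≡ 6; by Fermat, exponent reduces to 60 mod 46 = 14; 6^14 ≡ 16 (mod 47).
Combine by CRT: x ≡ 41 (mod 43), x ≡ 16 (mod 47) ⇒ x ≡ 815 (mod 2021).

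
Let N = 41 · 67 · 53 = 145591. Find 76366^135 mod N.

95076

Mod 41: 76366 ≡ 24; by Fermat, exponent reduces to 135 mod 40 = 15; 24^15 ≡ 38 (mod 41).
Mod 67: 76366 ≡ 53; by Fermat, exponent reduces to 135 mod 66 = 3; 53^3 ≡ 3 (mod 67).
Mod 53: 76366 ≡ 46; by Fermat, exponent reduces to 135 mod 52 = 31; 46^31 ≡ 47 (mod 53).
Combine by CRT: x ≡ 38 (mod 41), x ≡ 3 (mod 67), x ≡ 47 (mod 53) ⇒ x ≡ 95076 (mod 145591).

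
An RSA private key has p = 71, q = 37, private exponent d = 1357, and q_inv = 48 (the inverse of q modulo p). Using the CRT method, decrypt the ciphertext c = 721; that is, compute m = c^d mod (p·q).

d_p = d mod (p−1) = 1357 mod 70 = 27; d_q = d mod (q−1) = 25.
m₁ = c^(d_p) mod p: c ≡ 11 (mod 71), and 11^27 mod 71 = 65.
m₂ = c^(d_q) mod q: c ≡ 18 (mod 37), and 18^25 mod 37 = 24.
h = q_inv·(m₁ − m₂) mod p = 48·(65 − 24) mod 71 = 51.
m = m₂ + h·q = 24 + 51·37 = 1911.

1911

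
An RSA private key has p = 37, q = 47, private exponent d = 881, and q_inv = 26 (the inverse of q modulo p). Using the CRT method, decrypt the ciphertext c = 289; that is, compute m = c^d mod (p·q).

761

d_p = d mod (p−1) = 881 mod 36 = 17; d_q = d mod (q−1) = 7.
m₁ = c^(d_p) mod p: c ≡ 30 (mod 37), and 30^17 mod 37 = 21.
m₂ = c^(d_q) mod q: c ≡ 7 (mod 47), and 7^7 mod 47 = 9.
h = q_inv·(m₁ − m₂) mod p = 26·(21 − 9) mod 37 = 16.
m = m₂ + h·q = 9 + 16·47 = 761.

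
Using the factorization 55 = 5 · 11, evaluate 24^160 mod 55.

Mod 5: 24 ≡ 4; since 4 | 160, by Fermat 4^160 ≡ 1 (mod 5).
Mod 11: 24 ≡ 2; since 10 | 160, by Fermat 2^160 ≡ 1 (mod 11).
Combine by CRT: x ≡ 1 (mod 5), x ≡ 1 (mod 11) ⇒ x ≡ 1 (mod 55).

1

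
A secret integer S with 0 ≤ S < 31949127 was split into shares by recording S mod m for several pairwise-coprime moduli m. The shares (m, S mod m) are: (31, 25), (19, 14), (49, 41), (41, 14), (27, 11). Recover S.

23951927

Combine the congruences pairwise.
From S ≡ 25 (mod 31) write S = 25 + 31t. Substituting into S ≡ 14 (mod 19) gives 31t ≡ 8 (mod 19), and since 12⁻¹ ≡ 8 (mod 19), t ≡ 7. Hence S ≡ 25 + 31·7 = 242 (mod 589).
From S ≡ 242 (mod 589) write S = 242 + 589t. Substituting into S ≡ 41 (mod 49) gives 589t ≡ 44 (mod 49), and since 1⁻¹ ≡ 1 (mod 49), t ≡ 44. Hence S ≡ 242 + 589·44 = 26158 (mod 28861).
From S ≡ 26158 (mod 28861) write S = 26158 + 28861t. Substituting into S ≡ 14 (mod 41) gives 28861t ≡ 14 (mod 41), and since 38⁻¹ ≡ 27 (mod 41), t ≡ 9. Hence S ≡ 26158 + 28861·9 = 285907 (mod 1183301).
From S ≡ 285907 (mod 1183301) write S = 285907 + 1183301t. Substituting into S ≡ 11 (mod 27) gives 1183301t ≡ 7 (mod 27), and since 26⁻¹ ≡ 26 (mod 27), t ≡ 20. Hence S ≡ 285907 + 1183301·20 = 23951927 (mod 31949127).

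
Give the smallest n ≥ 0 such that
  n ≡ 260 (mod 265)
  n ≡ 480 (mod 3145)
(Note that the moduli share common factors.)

gcd(265, 3145) = 5 and 5 | (480 − 260), so the pair is consistent; merging gives n ≡ 91685 (mod 166685), where 166685 = lcm(265, 3145).
The solution is unique modulo lcm(265, 3145) = 166685.

91685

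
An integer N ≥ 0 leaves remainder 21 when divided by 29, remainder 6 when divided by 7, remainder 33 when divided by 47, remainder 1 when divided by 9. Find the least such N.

From N ≡ 21 (mod 29) write N = 21 + 29t. Substituting into N ≡ 6 (mod 7) gives 29t ≡ 6 (mod 7), and since 1⁻¹ ≡ 1 (mod 7), t ≡ 6. Hence N ≡ 21 + 29·6 = 195 (mod 203).
From N ≡ 195 (mod 203) write N = 195 + 203t. Substituting into N ≡ 33 (mod 47) gives 203t ≡ 26 (mod 47), and since 15⁻¹ ≡ 22 (mod 47), t ≡ 8. Hence N ≡ 195 + 203·8 = 1819 (mod 9541).
From N ≡ 1819 (mod 9541) write N = 1819 + 9541t. Substituting into N ≡ 1 (mod 9) gives 9541t ≡ 0 (mod 9), and since 1⁻¹ ≡ 1 (mod 9), t ≡ 0. Hence N ≡ 1819 + 9541·0 = 1819 (mod 85869).

1819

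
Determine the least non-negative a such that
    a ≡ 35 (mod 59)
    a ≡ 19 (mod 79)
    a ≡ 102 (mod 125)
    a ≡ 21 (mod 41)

The moduli are pairwise coprime; N = 59·79·125·41 = 23887625.
N/59 = 404875; 404875 ≡ 17 (mod 59); 17·7 ≡ 1, so inverse 7.
N/79 = 302375; 302375 ≡ 42 (mod 79); 42·32 ≡ 1, so inverse 32.
N/125 = 191101; 191101 ≡ 101 (mod 125); 101·26 ≡ 1, so inverse 26.
N/41 = 582625; 582625 ≡ 15 (mod 41); 15·11 ≡ 1, so inverse 11.
a ≡ 35·404875·7 + 19·302375·32 + 102·191101·26 + 21·582625·11 = 924424602.
924424602 mod 23887625 = 16694852.

16694852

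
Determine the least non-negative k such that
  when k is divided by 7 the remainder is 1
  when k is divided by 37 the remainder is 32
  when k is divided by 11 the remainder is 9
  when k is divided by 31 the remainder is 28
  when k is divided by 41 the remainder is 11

The moduli are pairwise coprime; N = 7·37·11·31·41 = 3621079.
N/7 = 517297; 517297 ≡ 4 (mod 7); 4·2 ≡ 1, so inverse 2.
N/37 = 97867; 97867 ≡ 2 (mod 37); 2·19 ≡ 1, so inverse 19.
N/11 = 329189; 329189 ≡ 3 (mod 11); 3·4 ≡ 1, so inverse 4.
N/31 = 116809; 116809 ≡ 1 (mod 31), inverse 1.
N/41 = 88319; 88319 ≡ 5 (mod 41); 5·33 ≡ 1, so inverse 33.
k ≡ 1·517297·2 + 32·97867·19 + 9·329189·4 + 28·116809·1 + 11·88319·33 = 107718983.
107718983 mod 3621079 = 2707692.

2707692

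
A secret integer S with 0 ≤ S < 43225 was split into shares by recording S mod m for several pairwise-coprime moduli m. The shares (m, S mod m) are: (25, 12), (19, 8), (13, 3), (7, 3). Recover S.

34037

The moduli are pairwise coprime; N = 25·19·13·7 = 43225.
N/25 = 1729; 1729 ≡ 4 (mod 25); 4·19 ≡ 1, so inverse 19.
N/19 = 2275; 2275 ≡ 14 (mod 19); 14·15 ≡ 1, so inverse 15.
N/13 = 3325; 3325 ≡ 10 (mod 13); 10·4 ≡ 1, so inverse 4.
N/7 = 6175; 6175 ≡ 1 (mod 7), inverse 1.
S ≡ 12·1729·19 + 8·2275·15 + 3·3325·4 + 3·6175·1 = 725637.
725637 mod 43225 = 34037.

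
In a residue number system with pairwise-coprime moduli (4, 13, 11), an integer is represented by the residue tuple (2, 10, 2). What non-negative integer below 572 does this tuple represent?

530

From x ≡ 2 (mod 4) write x = 2 + 4t. Substituting into x ≡ 10 (mod 13) gives 4t ≡ 8 (mod 13), and since 4⁻¹ ≡ 10 (mod 13), t ≡ 2. Hence x ≡ 2 + 4·2 = 10 (mod 52).
From x ≡ 10 (mod 52) write x = 10 + 52t. Substituting into x ≡ 2 (mod 11) gives 52t ≡ 3 (mod 11), and since 8⁻¹ ≡ 7 (mod 11), t ≡ 10. Hence x ≡ 10 + 52·10 = 530 (mod 572).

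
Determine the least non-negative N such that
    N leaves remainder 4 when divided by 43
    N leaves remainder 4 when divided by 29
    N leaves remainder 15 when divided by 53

31179

From N ≡ 4 (mod 43) write N = 4 + 43t. Substituting into N ≡ 4 (mod 29) gives 43t ≡ 0 (mod 29), and since 14⁻¹ ≡ 27 (mod 29), t ≡ 0. Hence N ≡ 4 + 43·0 = 4 (mod 1247).
From N ≡ 4 (mod 1247) write N = 4 + 1247t. Substituting into N ≡ 15 (mod 53) gives 1247t ≡ 11 (mod 53), and since 28⁻¹ ≡ 36 (mod 53), t ≡ 25. Hence N ≡ 4 + 1247·25 = 31179 (mod 66091).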